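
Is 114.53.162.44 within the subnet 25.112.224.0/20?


Subnet network: 25.112.224.0
Test IP AND mask: 114.53.160.0
No, 114.53.162.44 is not in 25.112.224.0/20


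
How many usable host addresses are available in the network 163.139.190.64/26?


Host bits = 32 - 26 = 6
Total addresses = 2^6 = 64
Usable = total - 2 (network and broadcast)
Usable hosts: 62


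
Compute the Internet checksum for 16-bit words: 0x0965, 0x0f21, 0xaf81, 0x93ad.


Sum all words (with carry folding):
+ 0x0965 = 0x0965
+ 0x0f21 = 0x1886
+ 0xaf81 = 0xc807
+ 0x93ad = 0x5bb5
One's complement: ~0x5bb5
Checksum = 0xa44a


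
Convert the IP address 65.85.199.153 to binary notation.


65 = 01000001
85 = 01010101
199 = 11000111
153 = 10011001
Binary: 01000001.01010101.11000111.10011001


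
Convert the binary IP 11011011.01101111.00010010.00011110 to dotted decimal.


11011011 = 219
01101111 = 111
00010010 = 18
00011110 = 30
IP: 219.111.18.30


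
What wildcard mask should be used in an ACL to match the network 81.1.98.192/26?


Subnet mask: 255.255.255.192
Wildcard = 255.255.255.255 - subnet mask
255 - 255 = 0
255 - 255 = 0
255 - 255 = 0
255 - 192 = 63
Wildcard: 0.0.0.63


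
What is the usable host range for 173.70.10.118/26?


Network: 173.70.10.64
Broadcast: 173.70.10.127
First usable = network + 1
Last usable = broadcast - 1
Range: 173.70.10.65 to 173.70.10.126


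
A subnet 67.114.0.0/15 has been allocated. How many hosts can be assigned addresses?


Host bits = 32 - 15 = 17
Total addresses = 2^17 = 131072
Usable = total - 2 (network and broadcast)
Usable hosts: 131070


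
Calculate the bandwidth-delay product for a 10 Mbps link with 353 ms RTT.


BDP = bandwidth * RTT
= 10 Mbps * 353 ms
= 10 * 1e6 * 353 / 1000 bits
= 3530000 bits
= 441250 bytes
= 430.9082 KB
BDP = 3530000 bits (441250 bytes)


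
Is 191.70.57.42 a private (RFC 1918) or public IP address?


RFC 1918 private ranges:
  10.0.0.0/8 (10.0.0.0 - 10.255.255.255)
  172.16.0.0/12 (172.16.0.0 - 172.31.255.255)
  192.168.0.0/16 (192.168.0.0 - 192.168.255.255)
Public (not in any RFC 1918 range)


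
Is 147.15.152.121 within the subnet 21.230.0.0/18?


Subnet network: 21.230.0.0
Test IP AND mask: 147.15.128.0
No, 147.15.152.121 is not in 21.230.0.0/18


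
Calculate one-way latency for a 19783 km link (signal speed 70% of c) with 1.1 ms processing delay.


Speed = 0.7 * 3e5 km/s = 210000 km/s
Propagation delay = 19783 / 210000 = 0.0942 s = 94.2048 ms
Processing delay = 1.1 ms
Total one-way latency = 95.3048 ms


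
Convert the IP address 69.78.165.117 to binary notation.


69 = 01000101
78 = 01001110
165 = 10100101
117 = 01110101
Binary: 01000101.01001110.10100101.01110101


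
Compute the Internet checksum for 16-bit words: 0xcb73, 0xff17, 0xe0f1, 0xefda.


Sum all words (with carry folding):
+ 0xcb73 = 0xcb73
+ 0xff17 = 0xca8b
+ 0xe0f1 = 0xab7d
+ 0xefda = 0x9b58
One's complement: ~0x9b58
Checksum = 0x64a7


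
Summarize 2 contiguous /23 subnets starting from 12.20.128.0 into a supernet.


Original prefix: /23
Number of subnets: 2 = 2^1
New prefix = 23 - 1 = 22
Supernet: 12.20.128.0/22


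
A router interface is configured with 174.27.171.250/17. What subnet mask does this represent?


/17 means 17 network bits, 15 host bits
Binary: 11111111111111111000000000000000
Mask: 255.255.128.0


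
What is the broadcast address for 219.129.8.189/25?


Network: 219.129.8.128/25
Host bits = 7
Set all host bits to 1:
Broadcast: 219.129.8.255


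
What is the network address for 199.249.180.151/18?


IP:   11000111.11111001.10110100.10010111
Mask: 11111111.11111111.11000000.00000000
AND operation:
Net:  11000111.11111001.10000000.00000000
Network: 199.249.128.0/18


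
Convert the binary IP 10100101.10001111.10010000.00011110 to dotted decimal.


10100101 = 165
10001111 = 143
10010000 = 144
00011110 = 30
IP: 165.143.144.30


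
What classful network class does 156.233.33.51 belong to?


First octet: 156
Binary: 10011100
10xxxxxx -> Class B (128-191)
Class B, default mask 255.255.0.0 (/16)


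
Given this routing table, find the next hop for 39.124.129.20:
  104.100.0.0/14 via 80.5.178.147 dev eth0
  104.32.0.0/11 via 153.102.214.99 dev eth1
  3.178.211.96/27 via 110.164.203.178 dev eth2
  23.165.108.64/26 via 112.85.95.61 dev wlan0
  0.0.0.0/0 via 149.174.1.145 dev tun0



Longest prefix match for 39.124.129.20:
  /14 104.100.0.0: no
  /11 104.32.0.0: no
  /27 3.178.211.96: no
  /26 23.165.108.64: no
  /0 0.0.0.0: MATCH
Selected: next-hop 149.174.1.145 via tun0 (matched /0)


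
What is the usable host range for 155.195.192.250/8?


Network: 155.0.0.0
Broadcast: 155.255.255.255
First usable = network + 1
Last usable = broadcast - 1
Range: 155.0.0.1 to 155.255.255.254


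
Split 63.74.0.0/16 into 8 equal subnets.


New prefix = 16 + 3 = 19
Each subnet has 8192 addresses
  63.74.0.0/19
  63.74.32.0/19
  63.74.64.0/19
  63.74.96.0/19
  63.74.128.0/19
  63.74.160.0/19
  63.74.192.0/19
  63.74.224.0/19
Subnets: 63.74.0.0/19, 63.74.32.0/19, 63.74.64.0/19, 63.74.96.0/19, 63.74.128.0/19, 63.74.160.0/19, 63.74.192.0/19, 63.74.224.0/19


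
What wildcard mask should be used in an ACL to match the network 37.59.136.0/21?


Subnet mask: 255.255.248.0
Wildcard = 255.255.255.255 - subnet mask
255 - 255 = 0
255 - 255 = 0
255 - 248 = 7
255 - 0 = 255
Wildcard: 0.0.7.255


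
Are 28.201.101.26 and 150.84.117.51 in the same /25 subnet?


Mask: 255.255.255.128
28.201.101.26 AND mask = 28.201.101.0
150.84.117.51 AND mask = 150.84.117.0
No, different subnets (28.201.101.0 vs 150.84.117.0)


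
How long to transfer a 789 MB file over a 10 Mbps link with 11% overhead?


Effective throughput = 10 * (1 - 11/100) = 8.9 Mbps
File size in Mb = 789 * 8 = 6312 Mb
Time = 6312 / 8.9
Time = 709.2135 seconds


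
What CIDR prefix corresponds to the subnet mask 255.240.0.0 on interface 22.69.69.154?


Binary: 11111111.11110000.00000000.00000000
Count leading 1s
Prefix: /12


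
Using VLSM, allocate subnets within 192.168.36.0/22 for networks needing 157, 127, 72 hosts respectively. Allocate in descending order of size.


157 hosts -> /24 (254 usable): 192.168.36.0/24
127 hosts -> /24 (254 usable): 192.168.37.0/24
72 hosts -> /25 (126 usable): 192.168.38.0/25
Allocation: 192.168.36.0/24 (157 hosts, 254 usable); 192.168.37.0/24 (127 hosts, 254 usable); 192.168.38.0/25 (72 hosts, 126 usable)


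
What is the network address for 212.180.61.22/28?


IP:   11010100.10110100.00111101.00010110
Mask: 11111111.11111111.11111111.11110000
AND operation:
Net:  11010100.10110100.00111101.00010000
Network: 212.180.61.16/28


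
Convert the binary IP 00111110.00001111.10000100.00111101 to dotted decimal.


00111110 = 62
00001111 = 15
10000100 = 132
00111101 = 61
IP: 62.15.132.61


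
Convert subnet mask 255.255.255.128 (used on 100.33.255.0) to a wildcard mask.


Subnet mask: 255.255.255.128
Wildcard = 255.255.255.255 - subnet mask
255 - 255 = 0
255 - 255 = 0
255 - 255 = 0
255 - 128 = 127
Wildcard: 0.0.0.127


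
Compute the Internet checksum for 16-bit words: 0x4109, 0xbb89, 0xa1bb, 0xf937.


Sum all words (with carry folding):
+ 0x4109 = 0x4109
+ 0xbb89 = 0xfc92
+ 0xa1bb = 0x9e4e
+ 0xf937 = 0x9786
One's complement: ~0x9786
Checksum = 0x6879


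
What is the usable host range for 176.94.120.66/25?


Network: 176.94.120.0
Broadcast: 176.94.120.127
First usable = network + 1
Last usable = broadcast - 1
Range: 176.94.120.1 to 176.94.120.126


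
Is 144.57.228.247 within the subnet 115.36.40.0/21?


Subnet network: 115.36.40.0
Test IP AND mask: 144.57.224.0
No, 144.57.228.247 is not in 115.36.40.0/21


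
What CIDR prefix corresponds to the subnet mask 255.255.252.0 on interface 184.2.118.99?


Binary: 11111111.11111111.11111100.00000000
Count leading 1s
Prefix: /22


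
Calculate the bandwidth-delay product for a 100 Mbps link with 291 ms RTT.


BDP = bandwidth * RTT
= 100 Mbps * 291 ms
= 100 * 1e6 * 291 / 1000 bits
= 29100000 bits
= 3637500 bytes
= 3552.2461 KB
BDP = 29100000 bits (3637500 bytes)


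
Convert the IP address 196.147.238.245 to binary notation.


196 = 11000100
147 = 10010011
238 = 11101110
245 = 11110101
Binary: 11000100.10010011.11101110.11110101


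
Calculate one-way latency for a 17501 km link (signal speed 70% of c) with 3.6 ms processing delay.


Speed = 0.7 * 3e5 km/s = 210000 km/s
Propagation delay = 17501 / 210000 = 0.0833 s = 83.3381 ms
Processing delay = 3.6 ms
Total one-way latency = 86.9381 ms


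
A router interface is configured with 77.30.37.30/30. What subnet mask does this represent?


/30 means 30 network bits, 2 host bits
Binary: 11111111111111111111111111111100
Mask: 255.255.255.252


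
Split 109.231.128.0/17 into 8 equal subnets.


New prefix = 17 + 3 = 20
Each subnet has 4096 addresses
  109.231.128.0/20
  109.231.144.0/20
  109.231.160.0/20
  109.231.176.0/20
  109.231.192.0/20
  109.231.208.0/20
  109.231.224.0/20
  109.231.240.0/20
Subnets: 109.231.128.0/20, 109.231.144.0/20, 109.231.160.0/20, 109.231.176.0/20, 109.231.192.0/20, 109.231.208.0/20, 109.231.224.0/20, 109.231.240.0/20


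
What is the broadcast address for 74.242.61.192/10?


Network: 74.192.0.0/10
Host bits = 22
Set all host bits to 1:
Broadcast: 74.255.255.255


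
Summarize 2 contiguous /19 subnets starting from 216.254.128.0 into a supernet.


Original prefix: /19
Number of subnets: 2 = 2^1
New prefix = 19 - 1 = 18
Supernet: 216.254.128.0/18


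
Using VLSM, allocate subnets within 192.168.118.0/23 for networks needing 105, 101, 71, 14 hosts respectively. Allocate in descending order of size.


105 hosts -> /25 (126 usable): 192.168.118.0/25
101 hosts -> /25 (126 usable): 192.168.118.128/25
71 hosts -> /25 (126 usable): 192.168.119.0/25
14 hosts -> /28 (14 usable): 192.168.119.128/28
Allocation: 192.168.118.0/25 (105 hosts, 126 usable); 192.168.118.128/25 (101 hosts, 126 usable); 192.168.119.0/25 (71 hosts, 126 usable); 192.168.119.128/28 (14 hosts, 14 usable)


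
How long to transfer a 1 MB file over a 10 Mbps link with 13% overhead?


Effective throughput = 10 * (1 - 13/100) = 8.7 Mbps
File size in Mb = 1 * 8 = 8 Mb
Time = 8 / 8.7
Time = 0.9195 seconds


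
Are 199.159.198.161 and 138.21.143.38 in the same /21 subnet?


Mask: 255.255.248.0
199.159.198.161 AND mask = 199.159.192.0
138.21.143.38 AND mask = 138.21.136.0
No, different subnets (199.159.192.0 vs 138.21.136.0)


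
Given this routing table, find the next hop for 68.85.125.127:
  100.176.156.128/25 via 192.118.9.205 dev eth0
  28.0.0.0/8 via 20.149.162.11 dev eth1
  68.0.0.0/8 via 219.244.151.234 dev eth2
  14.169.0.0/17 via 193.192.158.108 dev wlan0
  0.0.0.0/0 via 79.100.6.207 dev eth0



Longest prefix match for 68.85.125.127:
  /25 100.176.156.128: no
  /8 28.0.0.0: no
  /8 68.0.0.0: MATCH
  /17 14.169.0.0: no
  /0 0.0.0.0: MATCH
Selected: next-hop 219.244.151.234 via eth2 (matched /8)


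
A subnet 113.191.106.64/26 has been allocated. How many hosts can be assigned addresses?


Host bits = 32 - 26 = 6
Total addresses = 2^6 = 64
Usable = total - 2 (network and broadcast)
Usable hosts: 62


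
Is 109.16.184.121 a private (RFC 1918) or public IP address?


RFC 1918 private ranges:
  10.0.0.0/8 (10.0.0.0 - 10.255.255.255)
  172.16.0.0/12 (172.16.0.0 - 172.31.255.255)
  192.168.0.0/16 (192.168.0.0 - 192.168.255.255)
Public (not in any RFC 1918 range)


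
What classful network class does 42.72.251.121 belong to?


First octet: 42
Binary: 00101010
0xxxxxxx -> Class A (1-126)
Class A, default mask 255.0.0.0 (/8)


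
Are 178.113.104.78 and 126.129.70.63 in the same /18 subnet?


Mask: 255.255.192.0
178.113.104.78 AND mask = 178.113.64.0
126.129.70.63 AND mask = 126.129.64.0
No, different subnets (178.113.64.0 vs 126.129.64.0)


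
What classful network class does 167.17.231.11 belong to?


First octet: 167
Binary: 10100111
10xxxxxx -> Class B (128-191)
Class B, default mask 255.255.0.0 (/16)


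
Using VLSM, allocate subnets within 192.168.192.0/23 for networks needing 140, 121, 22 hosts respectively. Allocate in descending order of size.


140 hosts -> /24 (254 usable): 192.168.192.0/24
121 hosts -> /25 (126 usable): 192.168.193.0/25
22 hosts -> /27 (30 usable): 192.168.193.128/27
Allocation: 192.168.192.0/24 (140 hosts, 254 usable); 192.168.193.0/25 (121 hosts, 126 usable); 192.168.193.128/27 (22 hosts, 30 usable)


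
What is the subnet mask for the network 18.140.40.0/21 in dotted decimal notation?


/21 means 21 network bits, 11 host bits
Binary: 11111111111111111111100000000000
Mask: 255.255.248.0


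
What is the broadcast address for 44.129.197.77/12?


Network: 44.128.0.0/12
Host bits = 20
Set all host bits to 1:
Broadcast: 44.143.255.255


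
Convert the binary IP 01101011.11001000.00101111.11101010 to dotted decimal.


01101011 = 107
11001000 = 200
00101111 = 47
11101010 = 234
IP: 107.200.47.234


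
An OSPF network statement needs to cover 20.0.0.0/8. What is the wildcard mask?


Subnet mask: 255.0.0.0
Wildcard = 255.255.255.255 - subnet mask
255 - 255 = 0
255 - 0 = 255
255 - 0 = 255
255 - 0 = 255
Wildcard: 0.255.255.255


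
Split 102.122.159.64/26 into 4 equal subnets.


New prefix = 26 + 2 = 28
Each subnet has 16 addresses
  102.122.159.64/28
  102.122.159.80/28
  102.122.159.96/28
  102.122.159.112/28
Subnets: 102.122.159.64/28, 102.122.159.80/28, 102.122.159.96/28, 102.122.159.112/28


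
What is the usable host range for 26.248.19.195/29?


Network: 26.248.19.192
Broadcast: 26.248.19.199
First usable = network + 1
Last usable = broadcast - 1
Range: 26.248.19.193 to 26.248.19.198


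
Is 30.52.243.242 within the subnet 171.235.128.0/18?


Subnet network: 171.235.128.0
Test IP AND mask: 30.52.192.0
No, 30.52.243.242 is not in 171.235.128.0/18


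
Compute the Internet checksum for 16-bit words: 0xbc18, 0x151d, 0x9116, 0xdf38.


Sum all words (with carry folding):
+ 0xbc18 = 0xbc18
+ 0x151d = 0xd135
+ 0x9116 = 0x624c
+ 0xdf38 = 0x4185
One's complement: ~0x4185
Checksum = 0xbe7a


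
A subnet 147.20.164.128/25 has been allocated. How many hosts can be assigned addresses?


Host bits = 32 - 25 = 7
Total addresses = 2^7 = 128
Usable = total - 2 (network and broadcast)
Usable hosts: 126


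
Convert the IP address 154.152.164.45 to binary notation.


154 = 10011010
152 = 10011000
164 = 10100100
45 = 00101101
Binary: 10011010.10011000.10100100.00101101


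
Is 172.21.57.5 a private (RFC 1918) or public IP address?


RFC 1918 private ranges:
  10.0.0.0/8 (10.0.0.0 - 10.255.255.255)
  172.16.0.0/12 (172.16.0.0 - 172.31.255.255)
  192.168.0.0/16 (192.168.0.0 - 192.168.255.255)
Private (in 172.16.0.0/12)


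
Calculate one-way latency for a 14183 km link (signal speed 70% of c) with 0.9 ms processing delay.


Speed = 0.7 * 3e5 km/s = 210000 km/s
Propagation delay = 14183 / 210000 = 0.0675 s = 67.5381 ms
Processing delay = 0.9 ms
Total one-way latency = 68.4381 ms


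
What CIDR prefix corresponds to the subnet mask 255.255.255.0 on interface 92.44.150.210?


Binary: 11111111.11111111.11111111.00000000
Count leading 1s
Prefix: /24


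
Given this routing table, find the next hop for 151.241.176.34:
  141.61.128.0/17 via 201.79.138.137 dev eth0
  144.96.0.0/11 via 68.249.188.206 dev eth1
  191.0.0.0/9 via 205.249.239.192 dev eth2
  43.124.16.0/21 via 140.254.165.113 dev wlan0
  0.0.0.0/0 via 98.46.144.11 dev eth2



Longest prefix match for 151.241.176.34:
  /17 141.61.128.0: no
  /11 144.96.0.0: no
  /9 191.0.0.0: no
  /21 43.124.16.0: no
  /0 0.0.0.0: MATCH
Selected: next-hop 98.46.144.11 via eth2 (matched /0)


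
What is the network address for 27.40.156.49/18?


IP:   00011011.00101000.10011100.00110001
Mask: 11111111.11111111.11000000.00000000
AND operation:
Net:  00011011.00101000.10000000.00000000
Network: 27.40.128.0/18


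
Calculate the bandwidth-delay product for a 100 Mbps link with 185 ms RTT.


BDP = bandwidth * RTT
= 100 Mbps * 185 ms
= 100 * 1e6 * 185 / 1000 bits
= 18500000 bits
= 2312500 bytes
= 2258.3008 KB
BDP = 18500000 bits (2312500 bytes)


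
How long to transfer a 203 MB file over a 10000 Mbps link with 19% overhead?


Effective throughput = 10000 * (1 - 19/100) = 8100.0 Mbps
File size in Mb = 203 * 8 = 1624 Mb
Time = 1624 / 8100.0
Time = 0.2005 seconds


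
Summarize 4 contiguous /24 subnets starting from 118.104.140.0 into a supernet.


Original prefix: /24
Number of subnets: 4 = 2^2
New prefix = 24 - 2 = 22
Supernet: 118.104.140.0/22


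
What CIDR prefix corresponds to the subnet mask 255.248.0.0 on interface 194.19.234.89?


Binary: 11111111.11111000.00000000.00000000
Count leading 1s
Prefix: /13


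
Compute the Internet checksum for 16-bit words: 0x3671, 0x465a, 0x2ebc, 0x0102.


Sum all words (with carry folding):
+ 0x3671 = 0x3671
+ 0x465a = 0x7ccb
+ 0x2ebc = 0xab87
+ 0x0102 = 0xac89
One's complement: ~0xac89
Checksum = 0x5376


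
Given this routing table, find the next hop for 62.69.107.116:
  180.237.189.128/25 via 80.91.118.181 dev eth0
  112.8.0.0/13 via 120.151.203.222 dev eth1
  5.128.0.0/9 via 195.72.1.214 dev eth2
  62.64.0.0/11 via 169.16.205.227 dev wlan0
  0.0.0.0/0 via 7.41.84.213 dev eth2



Longest prefix match for 62.69.107.116:
  /25 180.237.189.128: no
  /13 112.8.0.0: no
  /9 5.128.0.0: no
  /11 62.64.0.0: MATCH
  /0 0.0.0.0: MATCH
Selected: next-hop 169.16.205.227 via wlan0 (matched /11)


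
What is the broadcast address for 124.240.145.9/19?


Network: 124.240.128.0/19
Host bits = 13
Set all host bits to 1:
Broadcast: 124.240.159.255


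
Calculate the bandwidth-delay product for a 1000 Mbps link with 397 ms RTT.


BDP = bandwidth * RTT
= 1000 Mbps * 397 ms
= 1000 * 1e6 * 397 / 1000 bits
= 397000000 bits
= 49625000 bytes
= 48461.9141 KB
BDP = 397000000 bits (49625000 bytes)


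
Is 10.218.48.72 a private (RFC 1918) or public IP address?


RFC 1918 private ranges:
  10.0.0.0/8 (10.0.0.0 - 10.255.255.255)
  172.16.0.0/12 (172.16.0.0 - 172.31.255.255)
  192.168.0.0/16 (192.168.0.0 - 192.168.255.255)
Private (in 10.0.0.0/8)


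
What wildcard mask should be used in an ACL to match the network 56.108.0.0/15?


Subnet mask: 255.254.0.0
Wildcard = 255.255.255.255 - subnet mask
255 - 255 = 0
255 - 254 = 1
255 - 0 = 255
255 - 0 = 255
Wildcard: 0.1.255.255


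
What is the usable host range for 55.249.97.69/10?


Network: 55.192.0.0
Broadcast: 55.255.255.255
First usable = network + 1
Last usable = broadcast - 1
Range: 55.192.0.1 to 55.255.255.254


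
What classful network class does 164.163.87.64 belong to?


First octet: 164
Binary: 10100100
10xxxxxx -> Class B (128-191)
Class B, default mask 255.255.0.0 (/16)


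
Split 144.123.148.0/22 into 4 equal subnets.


New prefix = 22 + 2 = 24
Each subnet has 256 addresses
  144.123.148.0/24
  144.123.149.0/24
  144.123.150.0/24
  144.123.151.0/24
Subnets: 144.123.148.0/24, 144.123.149.0/24, 144.123.150.0/24, 144.123.151.0/24


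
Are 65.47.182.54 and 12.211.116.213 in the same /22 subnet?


Mask: 255.255.252.0
65.47.182.54 AND mask = 65.47.180.0
12.211.116.213 AND mask = 12.211.116.0
No, different subnets (65.47.180.0 vs 12.211.116.0)


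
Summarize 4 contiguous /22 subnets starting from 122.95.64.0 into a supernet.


Original prefix: /22
Number of subnets: 4 = 2^2
New prefix = 22 - 2 = 20
Supernet: 122.95.64.0/20


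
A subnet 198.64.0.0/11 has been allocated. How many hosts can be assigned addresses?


Host bits = 32 - 11 = 21
Total addresses = 2^21 = 2097152
Usable = total - 2 (network and broadcast)
Usable hosts: 2097150


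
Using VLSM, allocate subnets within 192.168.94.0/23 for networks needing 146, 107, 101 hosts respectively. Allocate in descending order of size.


146 hosts -> /24 (254 usable): 192.168.94.0/24
107 hosts -> /25 (126 usable): 192.168.95.0/25
101 hosts -> /25 (126 usable): 192.168.95.128/25
Allocation: 192.168.94.0/24 (146 hosts, 254 usable); 192.168.95.0/25 (107 hosts, 126 usable); 192.168.95.128/25 (101 hosts, 126 usable)


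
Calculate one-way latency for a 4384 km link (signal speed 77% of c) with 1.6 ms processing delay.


Speed = 0.77 * 3e5 km/s = 231000 km/s
Propagation delay = 4384 / 231000 = 0.019 s = 18.9784 ms
Processing delay = 1.6 ms
Total one-way latency = 20.5784 ms


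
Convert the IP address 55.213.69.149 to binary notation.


55 = 00110111
213 = 11010101
69 = 01000101
149 = 10010101
Binary: 00110111.11010101.01000101.10010101


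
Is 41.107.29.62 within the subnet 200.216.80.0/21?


Subnet network: 200.216.80.0
Test IP AND mask: 41.107.24.0
No, 41.107.29.62 is not in 200.216.80.0/21


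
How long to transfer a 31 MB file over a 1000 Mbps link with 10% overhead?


Effective throughput = 1000 * (1 - 10/100) = 900 Mbps
File size in Mb = 31 * 8 = 248 Mb
Time = 248 / 900
Time = 0.2756 seconds


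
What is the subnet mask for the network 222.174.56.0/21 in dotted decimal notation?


/21 means 21 network bits, 11 host bits
Binary: 11111111111111111111100000000000
Mask: 255.255.248.0


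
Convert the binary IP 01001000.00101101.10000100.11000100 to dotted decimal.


01001000 = 72
00101101 = 45
10000100 = 132
11000100 = 196
IP: 72.45.132.196


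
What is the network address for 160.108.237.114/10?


IP:   10100000.01101100.11101101.01110010
Mask: 11111111.11000000.00000000.00000000
AND operation:
Net:  10100000.01000000.00000000.00000000
Network: 160.64.0.0/10


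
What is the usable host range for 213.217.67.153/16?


Network: 213.217.0.0
Broadcast: 213.217.255.255
First usable = network + 1
Last usable = broadcast - 1
Range: 213.217.0.1 to 213.217.255.254


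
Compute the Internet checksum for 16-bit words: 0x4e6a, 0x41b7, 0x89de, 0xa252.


Sum all words (with carry folding):
+ 0x4e6a = 0x4e6a
+ 0x41b7 = 0x9021
+ 0x89de = 0x1a00
+ 0xa252 = 0xbc52
One's complement: ~0xbc52
Checksum = 0x43ad


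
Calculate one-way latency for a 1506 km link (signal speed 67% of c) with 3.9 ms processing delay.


Speed = 0.67 * 3e5 km/s = 201000 km/s
Propagation delay = 1506 / 201000 = 0.0075 s = 7.4925 ms
Processing delay = 3.9 ms
Total one-way latency = 11.3925 ms


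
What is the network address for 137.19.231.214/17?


IP:   10001001.00010011.11100111.11010110
Mask: 11111111.11111111.10000000.00000000
AND operation:
Net:  10001001.00010011.10000000.00000000
Network: 137.19.128.0/17


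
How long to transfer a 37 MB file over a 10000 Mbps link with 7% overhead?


Effective throughput = 10000 * (1 - 7/100) = 9300 Mbps
File size in Mb = 37 * 8 = 296 Mb
Time = 296 / 9300
Time = 0.0318 seconds


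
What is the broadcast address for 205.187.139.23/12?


Network: 205.176.0.0/12
Host bits = 20
Set all host bits to 1:
Broadcast: 205.191.255.255


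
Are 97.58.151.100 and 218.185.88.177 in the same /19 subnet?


Mask: 255.255.224.0
97.58.151.100 AND mask = 97.58.128.0
218.185.88.177 AND mask = 218.185.64.0
No, different subnets (97.58.128.0 vs 218.185.64.0)


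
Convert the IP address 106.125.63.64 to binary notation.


106 = 01101010
125 = 01111101
63 = 00111111
64 = 01000000
Binary: 01101010.01111101.00111111.01000000


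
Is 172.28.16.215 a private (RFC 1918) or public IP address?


RFC 1918 private ranges:
  10.0.0.0/8 (10.0.0.0 - 10.255.255.255)
  172.16.0.0/12 (172.16.0.0 - 172.31.255.255)
  192.168.0.0/16 (192.168.0.0 - 192.168.255.255)
Private (in 172.16.0.0/12)


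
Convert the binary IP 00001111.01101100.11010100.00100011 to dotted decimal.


00001111 = 15
01101100 = 108
11010100 = 212
00100011 = 35
IP: 15.108.212.35


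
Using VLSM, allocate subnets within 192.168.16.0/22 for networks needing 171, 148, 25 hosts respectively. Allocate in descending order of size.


171 hosts -> /24 (254 usable): 192.168.16.0/24
148 hosts -> /24 (254 usable): 192.168.17.0/24
25 hosts -> /27 (30 usable): 192.168.18.0/27
Allocation: 192.168.16.0/24 (171 hosts, 254 usable); 192.168.17.0/24 (148 hosts, 254 usable); 192.168.18.0/27 (25 hosts, 30 usable)


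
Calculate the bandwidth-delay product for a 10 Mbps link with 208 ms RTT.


BDP = bandwidth * RTT
= 10 Mbps * 208 ms
= 10 * 1e6 * 208 / 1000 bits
= 2080000 bits
= 260000 bytes
= 253.9062 KB
BDP = 2080000 bits (260000 bytes)


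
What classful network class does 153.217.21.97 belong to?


First octet: 153
Binary: 10011001
10xxxxxx -> Class B (128-191)
Class B, default mask 255.255.0.0 (/16)


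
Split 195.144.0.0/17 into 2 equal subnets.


New prefix = 17 + 1 = 18
Each subnet has 16384 addresses
  195.144.0.0/18
  195.144.64.0/18
Subnets: 195.144.0.0/18, 195.144.64.0/18


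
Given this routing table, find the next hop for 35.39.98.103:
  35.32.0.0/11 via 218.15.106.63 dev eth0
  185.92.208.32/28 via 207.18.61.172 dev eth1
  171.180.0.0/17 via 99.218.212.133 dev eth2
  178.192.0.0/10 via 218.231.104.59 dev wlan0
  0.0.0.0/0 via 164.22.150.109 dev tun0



Longest prefix match for 35.39.98.103:
  /11 35.32.0.0: MATCH
  /28 185.92.208.32: no
  /17 171.180.0.0: no
  /10 178.192.0.0: no
  /0 0.0.0.0: MATCH
Selected: next-hop 218.15.106.63 via eth0 (matched /11)


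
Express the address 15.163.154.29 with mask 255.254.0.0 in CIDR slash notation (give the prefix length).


Binary: 11111111.11111110.00000000.00000000
Count leading 1s
Prefix: /15


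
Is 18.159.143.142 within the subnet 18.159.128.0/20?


Subnet network: 18.159.128.0
Test IP AND mask: 18.159.128.0
Yes, 18.159.143.142 is in 18.159.128.0/20


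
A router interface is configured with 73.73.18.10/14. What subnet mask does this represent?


/14 means 14 network bits, 18 host bits
Binary: 11111111111111000000000000000000
Mask: 255.252.0.0


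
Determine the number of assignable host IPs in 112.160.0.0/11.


Host bits = 32 - 11 = 21
Total addresses = 2^21 = 2097152
Usable = total - 2 (network and broadcast)
Usable hosts: 2097150


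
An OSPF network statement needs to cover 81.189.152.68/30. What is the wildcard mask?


Subnet mask: 255.255.255.252
Wildcard = 255.255.255.255 - subnet mask
255 - 255 = 0
255 - 255 = 0
255 - 255 = 0
255 - 252 = 3
Wildcard: 0.0.0.3


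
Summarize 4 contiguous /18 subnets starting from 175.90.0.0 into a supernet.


Original prefix: /18
Number of subnets: 4 = 2^2
New prefix = 18 - 2 = 16
Supernet: 175.90.0.0/16


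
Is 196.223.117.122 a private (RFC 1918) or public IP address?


RFC 1918 private ranges:
  10.0.0.0/8 (10.0.0.0 - 10.255.255.255)
  172.16.0.0/12 (172.16.0.0 - 172.31.255.255)
  192.168.0.0/16 (192.168.0.0 - 192.168.255.255)
Public (not in any RFC 1918 range)


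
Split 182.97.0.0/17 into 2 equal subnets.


New prefix = 17 + 1 = 18
Each subnet has 16384 addresses
  182.97.0.0/18
  182.97.64.0/18
Subnets: 182.97.0.0/18, 182.97.64.0/18


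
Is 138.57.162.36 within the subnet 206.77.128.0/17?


Subnet network: 206.77.128.0
Test IP AND mask: 138.57.128.0
No, 138.57.162.36 is not in 206.77.128.0/17


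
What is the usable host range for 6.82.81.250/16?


Network: 6.82.0.0
Broadcast: 6.82.255.255
First usable = network + 1
Last usable = broadcast - 1
Range: 6.82.0.1 to 6.82.255.254


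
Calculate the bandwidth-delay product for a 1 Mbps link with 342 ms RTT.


BDP = bandwidth * RTT
= 1 Mbps * 342 ms
= 1 * 1e6 * 342 / 1000 bits
= 342000 bits
= 42750 bytes
= 41.748 KB
BDP = 342000 bits (42750 bytes)


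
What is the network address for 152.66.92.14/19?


IP:   10011000.01000010.01011100.00001110
Mask: 11111111.11111111.11100000.00000000
AND operation:
Net:  10011000.01000010.01000000.00000000
Network: 152.66.64.0/19


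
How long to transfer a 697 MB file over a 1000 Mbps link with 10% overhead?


Effective throughput = 1000 * (1 - 10/100) = 900 Mbps
File size in Mb = 697 * 8 = 5576 Mb
Time = 5576 / 900
Time = 6.1956 seconds


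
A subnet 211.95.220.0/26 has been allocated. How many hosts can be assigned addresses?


Host bits = 32 - 26 = 6
Total addresses = 2^6 = 64
Usable = total - 2 (network and broadcast)
Usable hosts: 62


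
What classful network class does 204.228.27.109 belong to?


First octet: 204
Binary: 11001100
110xxxxx -> Class C (192-223)
Class C, default mask 255.255.255.0 (/24)


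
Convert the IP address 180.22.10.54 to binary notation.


180 = 10110100
22 = 00010110
10 = 00001010
54 = 00110110
Binary: 10110100.00010110.00001010.00110110


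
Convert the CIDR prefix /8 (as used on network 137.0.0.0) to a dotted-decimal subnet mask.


/8 means 8 network bits, 24 host bits
Binary: 11111111000000000000000000000000
Mask: 255.0.0.0


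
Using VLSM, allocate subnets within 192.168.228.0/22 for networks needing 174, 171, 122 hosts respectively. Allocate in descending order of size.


174 hosts -> /24 (254 usable): 192.168.228.0/24
171 hosts -> /24 (254 usable): 192.168.229.0/24
122 hosts -> /25 (126 usable): 192.168.230.0/25
Allocation: 192.168.228.0/24 (174 hosts, 254 usable); 192.168.229.0/24 (171 hosts, 254 usable); 192.168.230.0/25 (122 hosts, 126 usable)


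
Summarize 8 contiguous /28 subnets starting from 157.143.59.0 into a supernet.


Original prefix: /28
Number of subnets: 8 = 2^3
New prefix = 28 - 3 = 25
Supernet: 157.143.59.0/25


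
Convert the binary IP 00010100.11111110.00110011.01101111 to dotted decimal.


00010100 = 20
11111110 = 254
00110011 = 51
01101111 = 111
IP: 20.254.51.111


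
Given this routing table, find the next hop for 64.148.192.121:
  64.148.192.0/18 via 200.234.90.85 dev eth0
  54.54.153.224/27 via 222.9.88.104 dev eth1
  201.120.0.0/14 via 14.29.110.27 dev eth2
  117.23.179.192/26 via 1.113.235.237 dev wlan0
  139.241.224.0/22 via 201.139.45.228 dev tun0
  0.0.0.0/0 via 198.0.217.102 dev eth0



Longest prefix match for 64.148.192.121:
  /18 64.148.192.0: MATCH
  /27 54.54.153.224: no
  /14 201.120.0.0: no
  /26 117.23.179.192: no
  /22 139.241.224.0: no
  /0 0.0.0.0: MATCH
Selected: next-hop 200.234.90.85 via eth0 (matched /18)


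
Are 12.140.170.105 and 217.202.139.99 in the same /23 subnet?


Mask: 255.255.254.0
12.140.170.105 AND mask = 12.140.170.0
217.202.139.99 AND mask = 217.202.138.0
No, different subnets (12.140.170.0 vs 217.202.138.0)


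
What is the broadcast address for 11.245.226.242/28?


Network: 11.245.226.240/28
Host bits = 4
Set all host bits to 1:
Broadcast: 11.245.226.255


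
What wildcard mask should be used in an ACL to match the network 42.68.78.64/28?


Subnet mask: 255.255.255.240
Wildcard = 255.255.255.255 - subnet mask
255 - 255 = 0
255 - 255 = 0
255 - 255 = 0
255 - 240 = 15
Wildcard: 0.0.0.15


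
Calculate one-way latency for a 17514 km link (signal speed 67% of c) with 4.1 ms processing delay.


Speed = 0.67 * 3e5 km/s = 201000 km/s
Propagation delay = 17514 / 201000 = 0.0871 s = 87.1343 ms
Processing delay = 4.1 ms
Total one-way latency = 91.2343 ms


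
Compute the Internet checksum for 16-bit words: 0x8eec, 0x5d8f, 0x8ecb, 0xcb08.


Sum all words (with carry folding):
+ 0x8eec = 0x8eec
+ 0x5d8f = 0xec7b
+ 0x8ecb = 0x7b47
+ 0xcb08 = 0x4650
One's complement: ~0x4650
Checksum = 0xb9af


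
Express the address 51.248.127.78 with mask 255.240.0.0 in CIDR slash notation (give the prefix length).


Binary: 11111111.11110000.00000000.00000000
Count leading 1s
Prefix: /12


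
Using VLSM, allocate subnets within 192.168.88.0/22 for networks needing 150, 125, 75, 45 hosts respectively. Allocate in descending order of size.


150 hosts -> /24 (254 usable): 192.168.88.0/24
125 hosts -> /25 (126 usable): 192.168.89.0/25
75 hosts -> /25 (126 usable): 192.168.89.128/25
45 hosts -> /26 (62 usable): 192.168.90.0/26
Allocation: 192.168.88.0/24 (150 hosts, 254 usable); 192.168.89.0/25 (125 hosts, 126 usable); 192.168.89.128/25 (75 hosts, 126 usable); 192.168.90.0/26 (45 hosts, 62 usable)


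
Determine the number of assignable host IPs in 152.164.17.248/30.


Host bits = 32 - 30 = 2
Total addresses = 2^2 = 4
Usable = total - 2 (network and broadcast)
Usable hosts: 2


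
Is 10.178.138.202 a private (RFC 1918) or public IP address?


RFC 1918 private ranges:
  10.0.0.0/8 (10.0.0.0 - 10.255.255.255)
  172.16.0.0/12 (172.16.0.0 - 172.31.255.255)
  192.168.0.0/16 (192.168.0.0 - 192.168.255.255)
Private (in 10.0.0.0/8)


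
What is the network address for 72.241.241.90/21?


IP:   01001000.11110001.11110001.01011010
Mask: 11111111.11111111.11111000.00000000
AND operation:
Net:  01001000.11110001.11110000.00000000
Network: 72.241.240.0/21


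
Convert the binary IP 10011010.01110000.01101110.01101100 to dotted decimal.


10011010 = 154
01110000 = 112
01101110 = 110
01101100 = 108
IP: 154.112.110.108


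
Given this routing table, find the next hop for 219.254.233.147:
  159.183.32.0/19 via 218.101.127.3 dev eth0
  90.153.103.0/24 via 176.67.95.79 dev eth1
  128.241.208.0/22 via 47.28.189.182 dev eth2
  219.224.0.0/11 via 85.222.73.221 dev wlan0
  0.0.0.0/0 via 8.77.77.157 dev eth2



Longest prefix match for 219.254.233.147:
  /19 159.183.32.0: no
  /24 90.153.103.0: no
  /22 128.241.208.0: no
  /11 219.224.0.0: MATCH
  /0 0.0.0.0: MATCH
Selected: next-hop 85.222.73.221 via wlan0 (matched /11)


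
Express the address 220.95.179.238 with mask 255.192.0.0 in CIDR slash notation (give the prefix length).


Binary: 11111111.11000000.00000000.00000000
Count leading 1s
Prefix: /10


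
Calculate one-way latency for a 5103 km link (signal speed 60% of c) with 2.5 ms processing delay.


Speed = 0.6 * 3e5 km/s = 180000 km/s
Propagation delay = 5103 / 180000 = 0.0284 s = 28.35 ms
Processing delay = 2.5 ms
Total one-way latency = 30.85 ms


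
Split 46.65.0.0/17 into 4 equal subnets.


New prefix = 17 + 2 = 19
Each subnet has 8192 addresses
  46.65.0.0/19
  46.65.32.0/19
  46.65.64.0/19
  46.65.96.0/19
Subnets: 46.65.0.0/19, 46.65.32.0/19, 46.65.64.0/19, 46.65.96.0/19


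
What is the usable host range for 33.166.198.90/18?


Network: 33.166.192.0
Broadcast: 33.166.255.255
First usable = network + 1
Last usable = broadcast - 1
Range: 33.166.192.1 to 33.166.255.254


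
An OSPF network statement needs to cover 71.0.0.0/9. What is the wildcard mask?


Subnet mask: 255.128.0.0
Wildcard = 255.255.255.255 - subnet mask
255 - 255 = 0
255 - 128 = 127
255 - 0 = 255
255 - 0 = 255
Wildcard: 0.127.255.255


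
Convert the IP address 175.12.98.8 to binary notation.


175 = 10101111
12 = 00001100
98 = 01100010
8 = 00001000
Binary: 10101111.00001100.01100010.00001000


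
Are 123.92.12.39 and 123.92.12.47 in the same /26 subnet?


Mask: 255.255.255.192
123.92.12.39 AND mask = 123.92.12.0
123.92.12.47 AND mask = 123.92.12.0
Yes, same subnet (123.92.12.0)


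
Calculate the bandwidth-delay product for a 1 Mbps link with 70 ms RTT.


BDP = bandwidth * RTT
= 1 Mbps * 70 ms
= 1 * 1e6 * 70 / 1000 bits
= 70000 bits
= 8750 bytes
= 8.5449 KB
BDP = 70000 bits (8750 bytes)


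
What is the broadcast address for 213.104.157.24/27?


Network: 213.104.157.0/27
Host bits = 5
Set all host bits to 1:
Broadcast: 213.104.157.31


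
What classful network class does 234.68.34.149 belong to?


First octet: 234
Binary: 11101010
1110xxxx -> Class D (224-239)
Class D (multicast), default mask N/A


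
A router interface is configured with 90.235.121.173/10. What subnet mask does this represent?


/10 means 10 network bits, 22 host bits
Binary: 11111111110000000000000000000000
Mask: 255.192.0.0


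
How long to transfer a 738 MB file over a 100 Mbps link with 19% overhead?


Effective throughput = 100 * (1 - 19/100) = 81 Mbps
File size in Mb = 738 * 8 = 5904 Mb
Time = 5904 / 81
Time = 72.8889 seconds


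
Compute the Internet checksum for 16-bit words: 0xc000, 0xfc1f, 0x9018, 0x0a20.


Sum all words (with carry folding):
+ 0xc000 = 0xc000
+ 0xfc1f = 0xbc20
+ 0x9018 = 0x4c39
+ 0x0a20 = 0x5659
One's complement: ~0x5659
Checksum = 0xa9a6


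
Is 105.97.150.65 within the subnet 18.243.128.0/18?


Subnet network: 18.243.128.0
Test IP AND mask: 105.97.128.0
No, 105.97.150.65 is not in 18.243.128.0/18


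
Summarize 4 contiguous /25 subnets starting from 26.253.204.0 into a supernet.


Original prefix: /25
Number of subnets: 4 = 2^2
New prefix = 25 - 2 = 23
Supernet: 26.253.204.0/23


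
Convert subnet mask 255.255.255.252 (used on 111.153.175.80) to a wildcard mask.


Subnet mask: 255.255.255.252
Wildcard = 255.255.255.255 - subnet mask
255 - 255 = 0
255 - 255 = 0
255 - 255 = 0
255 - 252 = 3
Wildcard: 0.0.0.3


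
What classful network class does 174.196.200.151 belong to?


First octet: 174
Binary: 10101110
10xxxxxx -> Class B (128-191)
Class B, default mask 255.255.0.0 (/16)


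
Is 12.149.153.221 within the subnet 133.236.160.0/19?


Subnet network: 133.236.160.0
Test IP AND mask: 12.149.128.0
No, 12.149.153.221 is not in 133.236.160.0/19


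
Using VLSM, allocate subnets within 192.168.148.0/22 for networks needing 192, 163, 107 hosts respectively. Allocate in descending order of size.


192 hosts -> /24 (254 usable): 192.168.148.0/24
163 hosts -> /24 (254 usable): 192.168.149.0/24
107 hosts -> /25 (126 usable): 192.168.150.0/25
Allocation: 192.168.148.0/24 (192 hosts, 254 usable); 192.168.149.0/24 (163 hosts, 254 usable); 192.168.150.0/25 (107 hosts, 126 usable)


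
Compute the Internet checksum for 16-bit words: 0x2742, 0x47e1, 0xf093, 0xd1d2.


Sum all words (with carry folding):
+ 0x2742 = 0x2742
+ 0x47e1 = 0x6f23
+ 0xf093 = 0x5fb7
+ 0xd1d2 = 0x318a
One's complement: ~0x318a
Checksum = 0xce75


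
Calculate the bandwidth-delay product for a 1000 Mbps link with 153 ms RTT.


BDP = bandwidth * RTT
= 1000 Mbps * 153 ms
= 1000 * 1e6 * 153 / 1000 bits
= 153000000 bits
= 19125000 bytes
= 18676.7578 KB
BDP = 153000000 bits (19125000 bytes)


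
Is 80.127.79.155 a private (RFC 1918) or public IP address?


RFC 1918 private ranges:
  10.0.0.0/8 (10.0.0.0 - 10.255.255.255)
  172.16.0.0/12 (172.16.0.0 - 172.31.255.255)
  192.168.0.0/16 (192.168.0.0 - 192.168.255.255)
Public (not in any RFC 1918 range)


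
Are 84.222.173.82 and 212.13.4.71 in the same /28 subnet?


Mask: 255.255.255.240
84.222.173.82 AND mask = 84.222.173.80
212.13.4.71 AND mask = 212.13.4.64
No, different subnets (84.222.173.80 vs 212.13.4.64)


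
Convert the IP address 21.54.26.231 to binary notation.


21 = 00010101
54 = 00110110
26 = 00011010
231 = 11100111
Binary: 00010101.00110110.00011010.11100111


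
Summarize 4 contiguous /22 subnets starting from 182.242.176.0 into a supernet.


Original prefix: /22
Number of subnets: 4 = 2^2
New prefix = 22 - 2 = 20
Supernet: 182.242.176.0/20


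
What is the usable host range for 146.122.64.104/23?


Network: 146.122.64.0
Broadcast: 146.122.65.255
First usable = network + 1
Last usable = broadcast - 1
Range: 146.122.64.1 to 146.122.65.254


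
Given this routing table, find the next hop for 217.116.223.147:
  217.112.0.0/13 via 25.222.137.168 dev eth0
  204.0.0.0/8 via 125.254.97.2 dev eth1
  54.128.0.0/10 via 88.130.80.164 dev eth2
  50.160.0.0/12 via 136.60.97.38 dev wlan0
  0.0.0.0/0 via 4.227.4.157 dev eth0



Longest prefix match for 217.116.223.147:
  /13 217.112.0.0: MATCH
  /8 204.0.0.0: no
  /10 54.128.0.0: no
  /12 50.160.0.0: no
  /0 0.0.0.0: MATCH
Selected: next-hop 25.222.137.168 via eth0 (matched /13)


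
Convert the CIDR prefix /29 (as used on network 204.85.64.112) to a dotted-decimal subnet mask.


/29 means 29 network bits, 3 host bits
Binary: 11111111111111111111111111111000
Mask: 255.255.255.248


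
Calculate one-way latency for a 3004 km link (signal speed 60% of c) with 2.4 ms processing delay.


Speed = 0.6 * 3e5 km/s = 180000 km/s
Propagation delay = 3004 / 180000 = 0.0167 s = 16.6889 ms
Processing delay = 2.4 ms
Total one-way latency = 19.0889 ms
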